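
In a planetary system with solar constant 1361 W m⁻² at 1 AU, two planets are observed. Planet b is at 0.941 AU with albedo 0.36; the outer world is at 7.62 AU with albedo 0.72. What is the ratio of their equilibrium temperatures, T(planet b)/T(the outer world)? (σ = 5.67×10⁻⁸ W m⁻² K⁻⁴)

T₁/T₂ ≈ 3.499

T_eq = [S₀(1−A)/(4σd²)]^(1/4), so T ∝ (1−A)^(1/4) / √d.
T₁ = [1361×0.64/(4×5.67×10⁻⁸×0.941²)]^(1/4) = 256.63 K.
T₂ = [1361×0.28/(4×5.67×10⁻⁸×7.62²)]^(1/4) = 73.34 K.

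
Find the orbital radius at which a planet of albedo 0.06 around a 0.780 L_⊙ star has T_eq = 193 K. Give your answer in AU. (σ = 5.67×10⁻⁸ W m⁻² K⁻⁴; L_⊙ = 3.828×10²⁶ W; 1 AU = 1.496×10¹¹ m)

L = 0.780 × 3.828×10²⁶ = 2.99×10²⁶ W.
From T_eq⁴ = L(1−A)/(16πσd²): d = √[L(1−A)/(16πσT_eq⁴)].
d = √[2.99×10²⁶ × 0.94 / (16π × 5.67×10⁻⁸ × (193)⁴)] = 2.66×10¹¹ m = 1.78 AU.

d ≈ 1.78 AU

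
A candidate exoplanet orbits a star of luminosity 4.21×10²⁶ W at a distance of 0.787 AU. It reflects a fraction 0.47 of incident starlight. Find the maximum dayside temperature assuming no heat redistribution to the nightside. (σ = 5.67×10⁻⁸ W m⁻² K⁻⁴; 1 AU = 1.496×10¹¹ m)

d = 0.787 AU = 1.18×10¹¹ m.
Flux: S = L/(4πd²) = 4.21×10²⁶/(4π×(1.18×10¹¹)²) = 2420 W m⁻².
With no redistribution each surface element balances locally: S(1−A) = σT⁴.
T = [2420 × 0.53 / 5.67×10⁻⁸]^(1/4) = (2.26×10¹⁰)^(1/4) = 388 K.

T_ss ≈ 388 K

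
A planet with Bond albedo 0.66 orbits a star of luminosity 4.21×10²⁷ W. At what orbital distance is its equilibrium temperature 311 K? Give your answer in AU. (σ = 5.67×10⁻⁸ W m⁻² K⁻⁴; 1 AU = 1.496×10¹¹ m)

d ≈ 1.55 AU

From T_eq⁴ = L(1−A)/(16πσd²): d = √[L(1−A)/(16πσT_eq⁴)].
d = √[4.21×10²⁷ × 0.34 / (16π × 5.67×10⁻⁸ × (311)⁴)] = 2.32×10¹¹ m = 1.55 AU.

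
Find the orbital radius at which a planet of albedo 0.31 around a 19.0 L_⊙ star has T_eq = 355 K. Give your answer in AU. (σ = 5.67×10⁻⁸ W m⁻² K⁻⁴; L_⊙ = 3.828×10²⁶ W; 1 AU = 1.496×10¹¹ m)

d ≈ 2.23 AU

L = 19.0 × 3.828×10²⁶ = 7.27×10²⁷ W.
From T_eq⁴ = L(1−A)/(16πσd²): d = √[L(1−A)/(16πσT_eq⁴)].
d = √[7.27×10²⁷ × 0.69 / (16π × 5.67×10⁻⁸ × (355)⁴)] = 3.33×10¹¹ m = 2.23 AU.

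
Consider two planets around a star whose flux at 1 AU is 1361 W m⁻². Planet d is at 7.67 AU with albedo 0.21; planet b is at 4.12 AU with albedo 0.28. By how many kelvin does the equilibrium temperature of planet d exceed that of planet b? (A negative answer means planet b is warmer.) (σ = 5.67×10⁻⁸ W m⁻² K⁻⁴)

ΔT ≈ -31.6 K

T_eq = [S₀(1−A)/(4σd²)]^(1/4), so T ∝ (1−A)^(1/4) / √d.
T₁ = [1361×0.79/(4×5.67×10⁻⁸×7.67²)]^(1/4) = 94.75 K.
T₂ = [1361×0.72/(4×5.67×10⁻⁸×4.12²)]^(1/4) = 126.31 K.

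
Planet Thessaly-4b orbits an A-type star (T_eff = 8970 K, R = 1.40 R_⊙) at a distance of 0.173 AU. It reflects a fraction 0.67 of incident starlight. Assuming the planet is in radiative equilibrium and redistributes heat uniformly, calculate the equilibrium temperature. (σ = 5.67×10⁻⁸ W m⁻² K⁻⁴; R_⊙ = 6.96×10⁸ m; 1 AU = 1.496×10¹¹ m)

T_eq ≈ 933 K

R_⋆ = 1.40 × 6.96×10⁸ = 9.74×10⁸ m.
d = 0.173 AU = 2.59×10¹⁰ m.
L = 4πR_⋆²σT_⋆⁴ = 4π(9.74×10⁸)² × 5.67×10⁻⁸ × (8970)⁴ = 4.38×10²⁷ W.
S = L/(4πd²) = 5.20×10⁵ W m⁻².
Energy balance: absorbed = emitted ⇒ πR²·S(1−A) = 4πR²·σT_eq⁴, so T_eq⁴ = S(1−A)/(4σ).
T_eq = [5.20×10⁵ × 0.33 / (4 × 5.67×10⁻⁸)]^(1/4) = (7.57×10¹¹)^(1/4) = 933 K.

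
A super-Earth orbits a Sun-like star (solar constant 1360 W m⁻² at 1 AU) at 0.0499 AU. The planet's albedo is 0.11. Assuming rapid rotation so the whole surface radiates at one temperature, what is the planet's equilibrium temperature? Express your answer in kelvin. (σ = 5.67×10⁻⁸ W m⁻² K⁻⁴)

T_eq ≈ 1210 K

Flux at 0.0499 AU: S = 1360/0.0499² = 5.46×10⁵ W m⁻².
Energy balance: absorbed = emitted ⇒ πR²·S(1−A) = 4πR²·σT_eq⁴, so T_eq⁴ = S(1−A)/(4σ).
T_eq = [5.46×10⁵ × 0.89 / (4 × 5.67×10⁻⁸)]^(1/4) = (2.14×10¹²)^(1/4) = 1210 K.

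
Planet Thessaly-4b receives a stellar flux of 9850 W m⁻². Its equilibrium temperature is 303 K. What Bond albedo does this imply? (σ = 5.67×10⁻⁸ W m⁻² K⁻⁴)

From T_eq⁴ = S(1−A)/(4σ): 1−A = 4σT_eq⁴/S.
1−A = 4 × 5.67×10⁻⁸ × (303)⁴ / 9850 = 0.194.

A ≈ 0.81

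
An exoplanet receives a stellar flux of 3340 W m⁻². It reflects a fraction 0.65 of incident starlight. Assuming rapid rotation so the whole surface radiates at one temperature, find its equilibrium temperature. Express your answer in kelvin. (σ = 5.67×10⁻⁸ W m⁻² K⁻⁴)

Energy balance: absorbed = emitted ⇒ πR²·S(1−A) = 4πR²·σT_eq⁴, so T_eq⁴ = S(1−A)/(4σ).
T_eq = [3340 × 0.35 / (4 × 5.67×10⁻⁸)]^(1/4) = (5.15×10⁹)^(1/4) = 268 K.

T_eq ≈ 268 K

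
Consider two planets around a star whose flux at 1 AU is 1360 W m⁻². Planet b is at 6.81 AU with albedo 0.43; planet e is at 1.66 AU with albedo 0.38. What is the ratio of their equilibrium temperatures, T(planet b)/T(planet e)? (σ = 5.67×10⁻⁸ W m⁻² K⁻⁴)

T₁/T₂ ≈ 0.483

T_eq = [S₀(1−A)/(4σd²)]^(1/4), so T ∝ (1−A)^(1/4) / √d.
T₁ = [1360×0.57/(4×5.67×10⁻⁸×6.81²)]^(1/4) = 92.66 K.
T₂ = [1360×0.62/(4×5.67×10⁻⁸×1.66²)]^(1/4) = 191.65 K.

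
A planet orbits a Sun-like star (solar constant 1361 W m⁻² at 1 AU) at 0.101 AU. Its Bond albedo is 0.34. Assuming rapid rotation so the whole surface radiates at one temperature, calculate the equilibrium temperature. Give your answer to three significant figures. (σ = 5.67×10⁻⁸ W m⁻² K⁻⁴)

T_eq ≈ 789 K

Flux at 0.101 AU: S = 1361/0.101² = 1.33×10⁵ W m⁻².
Energy balance: absorbed = emitted ⇒ πR²·S(1−A) = 4πR²·σT_eq⁴, so T_eq⁴ = S(1−A)/(4σ).
T_eq = [1.33×10⁵ × 0.66 / (4 × 5.67×10⁻⁸)]^(1/4) = (3.88×10¹¹)^(1/4) = 789 K.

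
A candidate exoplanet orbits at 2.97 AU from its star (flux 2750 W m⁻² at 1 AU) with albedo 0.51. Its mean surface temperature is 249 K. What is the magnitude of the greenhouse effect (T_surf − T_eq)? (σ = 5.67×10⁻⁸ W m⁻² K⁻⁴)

S = 2750/2.97² = 311.8 W m⁻².
T_eq = [S(1−A)/(4σ)]^(1/4) = [311.8×0.49/(4×5.67×10⁻⁸)]^(1/4) = 161.1 K.
ΔT = T_surf − T_eq = 249 − 161.1.

ΔT ≈ 87.9 K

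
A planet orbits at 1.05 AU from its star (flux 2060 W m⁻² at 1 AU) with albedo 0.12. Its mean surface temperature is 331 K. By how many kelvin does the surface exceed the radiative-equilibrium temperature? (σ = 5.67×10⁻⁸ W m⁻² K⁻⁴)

S = 2060/1.05² = 1868 W m⁻².
T_eq = [S(1−A)/(4σ)]^(1/4) = [1868×0.88/(4×5.67×10⁻⁸)]^(1/4) = 291.8 K.
ΔT = T_surf − T_eq = 331 − 291.8.

ΔT ≈ 39.2 K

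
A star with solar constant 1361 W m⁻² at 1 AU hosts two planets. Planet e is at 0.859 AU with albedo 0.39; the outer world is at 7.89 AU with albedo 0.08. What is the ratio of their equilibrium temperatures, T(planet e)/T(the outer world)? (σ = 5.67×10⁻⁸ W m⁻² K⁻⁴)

T₁/T₂ ≈ 2.735

T_eq = [S₀(1−A)/(4σd²)]^(1/4), so T ∝ (1−A)^(1/4) / √d.
T₁ = [1361×0.61/(4×5.67×10⁻⁸×0.859²)]^(1/4) = 265.39 K.
T₂ = [1361×0.92/(4×5.67×10⁻⁸×7.89²)]^(1/4) = 97.04 K.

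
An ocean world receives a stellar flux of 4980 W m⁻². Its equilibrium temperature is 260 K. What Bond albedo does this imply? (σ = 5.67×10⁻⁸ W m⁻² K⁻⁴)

From T_eq⁴ = S(1−A)/(4σ): 1−A = 4σT_eq⁴/S.
1−A = 4 × 5.67×10⁻⁸ × (260)⁴ / 4980 = 0.208.

A ≈ 0.79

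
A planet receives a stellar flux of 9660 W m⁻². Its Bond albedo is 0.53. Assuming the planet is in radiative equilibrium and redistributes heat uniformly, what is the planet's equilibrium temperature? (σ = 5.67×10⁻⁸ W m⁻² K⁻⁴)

T_eq ≈ 376 K

Energy balance: absorbed = emitted ⇒ πR²·S(1−A) = 4πR²·σT_eq⁴, so T_eq⁴ = S(1−A)/(4σ).
T_eq = [9660 × 0.47 / (4 × 5.67×10⁻⁸)]^(1/4) = (2.00×10¹⁰)^(1/4) = 376 K.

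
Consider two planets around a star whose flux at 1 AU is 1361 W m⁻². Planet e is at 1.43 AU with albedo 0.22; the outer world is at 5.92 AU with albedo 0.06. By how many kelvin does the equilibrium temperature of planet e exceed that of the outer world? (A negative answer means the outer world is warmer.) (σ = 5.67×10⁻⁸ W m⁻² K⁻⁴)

T_eq = [S₀(1−A)/(4σd²)]^(1/4), so T ∝ (1−A)^(1/4) / √d.
T₁ = [1361×0.78/(4×5.67×10⁻⁸×1.43²)]^(1/4) = 218.73 K.
T₂ = [1361×0.94/(4×5.67×10⁻⁸×5.92²)]^(1/4) = 112.64 K.

ΔT ≈ 106.1 K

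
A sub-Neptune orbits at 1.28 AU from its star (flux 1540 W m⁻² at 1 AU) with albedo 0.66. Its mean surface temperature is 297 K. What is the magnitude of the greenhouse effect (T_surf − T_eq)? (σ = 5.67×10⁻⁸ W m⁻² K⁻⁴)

ΔT ≈ 103.3 K

S = 1540/1.28² = 939.9 W m⁻².
T_eq = [S(1−A)/(4σ)]^(1/4) = [939.9×0.34/(4×5.67×10⁻⁸)]^(1/4) = 193.7 K.
ΔT = T_surf − T_eq = 297 − 193.7.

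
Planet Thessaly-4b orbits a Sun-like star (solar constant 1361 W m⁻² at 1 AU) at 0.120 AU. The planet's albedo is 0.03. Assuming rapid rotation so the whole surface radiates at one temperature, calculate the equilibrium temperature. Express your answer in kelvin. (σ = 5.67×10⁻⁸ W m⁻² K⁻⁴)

T_eq ≈ 797 K

Flux at 0.120 AU: S = 1361/0.120² = 9.45×10⁴ W m⁻².
Energy balance: absorbed = emitted ⇒ πR²·S(1−A) = 4πR²·σT_eq⁴, so T_eq⁴ = S(1−A)/(4σ).
T_eq = [9.45×10⁴ × 0.97 / (4 × 5.67×10⁻⁸)]^(1/4) = (4.04×10¹¹)^(1/4) = 797 K.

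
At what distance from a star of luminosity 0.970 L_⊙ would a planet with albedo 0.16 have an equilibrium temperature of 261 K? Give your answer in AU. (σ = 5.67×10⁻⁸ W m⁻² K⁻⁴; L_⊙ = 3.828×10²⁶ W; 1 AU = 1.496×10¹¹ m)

L = 0.970 × 3.828×10²⁶ = 3.71×10²⁶ W.
From T_eq⁴ = L(1−A)/(16πσd²): d = √[L(1−A)/(16πσT_eq⁴)].
d = √[3.71×10²⁶ × 0.84 / (16π × 5.67×10⁻⁸ × (261)⁴)] = 1.54×10¹¹ m = 1.03 AU.

d ≈ 1.03 AU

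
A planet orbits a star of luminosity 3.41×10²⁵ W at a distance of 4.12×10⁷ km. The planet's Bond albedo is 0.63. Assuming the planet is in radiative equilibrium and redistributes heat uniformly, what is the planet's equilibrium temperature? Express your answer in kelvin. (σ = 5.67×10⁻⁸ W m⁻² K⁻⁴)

T_eq ≈ 226 K

d = 4.12×10⁷ km = 4.12×10¹⁰ m.
Flux: S = L/(4πd²) = 3.41×10²⁵/(4π×(4.12×10¹⁰)²) = 1600 W m⁻².
Energy balance: absorbed = emitted ⇒ πR²·S(1−A) = 4πR²·σT_eq⁴, so T_eq⁴ = S(1−A)/(4σ).
T_eq = [1600 × 0.37 / (4 × 5.67×10⁻⁸)]^(1/4) = (2.61×10⁹)^(1/4) = 226 K.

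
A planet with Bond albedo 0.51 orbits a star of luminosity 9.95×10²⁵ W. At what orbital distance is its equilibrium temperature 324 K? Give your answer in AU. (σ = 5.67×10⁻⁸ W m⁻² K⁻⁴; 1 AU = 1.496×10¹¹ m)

d ≈ 0.263 AU

From T_eq⁴ = L(1−A)/(16πσd²): d = √[L(1−A)/(16πσT_eq⁴)].
d = √[9.95×10²⁵ × 0.49 / (16π × 5.67×10⁻⁸ × (324)⁴)] = 3.94×10¹⁰ m = 0.263 AU.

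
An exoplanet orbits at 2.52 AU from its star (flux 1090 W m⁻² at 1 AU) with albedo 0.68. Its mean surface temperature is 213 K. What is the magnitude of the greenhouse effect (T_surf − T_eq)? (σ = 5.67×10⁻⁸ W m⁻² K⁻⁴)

ΔT ≈ 88.3 K

S = 1090/2.52² = 171.6 W m⁻².
T_eq = [S(1−A)/(4σ)]^(1/4) = [171.6×0.32/(4×5.67×10⁻⁸)]^(1/4) = 124.7 K.
ΔT = T_surf − T_eq = 213 − 124.7.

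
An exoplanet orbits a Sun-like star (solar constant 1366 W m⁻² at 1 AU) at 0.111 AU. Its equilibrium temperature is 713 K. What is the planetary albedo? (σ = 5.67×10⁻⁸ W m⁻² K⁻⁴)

Flux at 0.111 AU: S = 1366/0.111² = 1.11×10⁵ W m⁻².
From T_eq⁴ = S(1−A)/(4σ): 1−A = 4σT_eq⁴/S.
1−A = 4 × 5.67×10⁻⁸ × (713)⁴ / 1.11×10⁵ = 0.529.

A ≈ 0.47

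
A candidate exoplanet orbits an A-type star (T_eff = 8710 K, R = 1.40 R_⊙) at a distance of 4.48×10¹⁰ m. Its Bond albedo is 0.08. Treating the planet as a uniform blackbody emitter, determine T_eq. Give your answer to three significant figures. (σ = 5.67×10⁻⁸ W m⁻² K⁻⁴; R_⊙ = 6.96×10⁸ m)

R_⋆ = 1.40 × 6.96×10⁸ = 9.74×10⁸ m.
L = 4πR_⋆²σT_⋆⁴ = 4π(9.74×10⁸)² × 5.67×10⁻⁸ × (8710)⁴ = 3.89×10²⁷ W.
S = L/(4πd²) = 1.54×10⁵ W m⁻².
Energy balance: absorbed = emitted ⇒ πR²·S(1−A) = 4πR²·σT_eq⁴, so T_eq⁴ = S(1−A)/(4σ).
T_eq = [1.54×10⁵ × 0.92 / (4 × 5.67×10⁻⁸)]^(1/4) = (6.26×10¹¹)^(1/4) = 890 K.

T_eq ≈ 890 K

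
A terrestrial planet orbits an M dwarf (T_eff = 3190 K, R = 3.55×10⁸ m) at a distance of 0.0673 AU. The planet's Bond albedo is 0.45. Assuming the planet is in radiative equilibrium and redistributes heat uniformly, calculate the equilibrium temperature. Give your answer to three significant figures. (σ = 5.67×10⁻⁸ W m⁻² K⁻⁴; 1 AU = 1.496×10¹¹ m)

d = 0.0673 AU = 1.01×10¹⁰ m.
L = 4πR_⋆²σT_⋆⁴ = 4π(3.55×10⁸)² × 5.67×10⁻⁸ × (3190)⁴ = 9.30×10²⁴ W.
S = L/(4πd²) = 7300 W m⁻².
Energy balance: absorbed = emitted ⇒ πR²·S(1−A) = 4πR²·σT_eq⁴, so T_eq⁴ = S(1−A)/(4σ).
T_eq = [7300 × 0.55 / (4 × 5.67×10⁻⁸)]^(1/4) = (1.77×10¹⁰)^(1/4) = 365 K.

T_eq ≈ 365 K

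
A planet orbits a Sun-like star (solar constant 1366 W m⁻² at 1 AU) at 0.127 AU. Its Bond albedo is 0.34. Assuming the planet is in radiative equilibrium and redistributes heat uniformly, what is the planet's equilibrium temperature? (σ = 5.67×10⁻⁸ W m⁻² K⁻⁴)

T_eq ≈ 705 K

Flux at 0.127 AU: S = 1366/0.127² = 8.47×10⁴ W m⁻².
Energy balance: absorbed = emitted ⇒ πR²·S(1−A) = 4πR²·σT_eq⁴, so T_eq⁴ = S(1−A)/(4σ).
T_eq = [8.47×10⁴ × 0.66 / (4 × 5.67×10⁻⁸)]^(1/4) = (2.46×10¹¹)^(1/4) = 705 K.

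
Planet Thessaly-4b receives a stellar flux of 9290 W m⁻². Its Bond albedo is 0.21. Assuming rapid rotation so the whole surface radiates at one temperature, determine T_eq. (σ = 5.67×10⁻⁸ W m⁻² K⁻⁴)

Energy balance: absorbed = emitted ⇒ πR²·S(1−A) = 4πR²·σT_eq⁴, so T_eq⁴ = S(1−A)/(4σ).
T_eq = [9290 × 0.79 / (4 × 5.67×10⁻⁸)]^(1/4) = (3.24×10¹⁰)^(1/4) = 424 K.

T_eq ≈ 424 K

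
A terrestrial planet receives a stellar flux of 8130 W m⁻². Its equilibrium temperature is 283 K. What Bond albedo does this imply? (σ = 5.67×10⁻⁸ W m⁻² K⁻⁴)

From T_eq⁴ = S(1−A)/(4σ): 1−A = 4σT_eq⁴/S.
1−A = 4 × 5.67×10⁻⁸ × (283)⁴ / 8130 = 0.179.

A ≈ 0.82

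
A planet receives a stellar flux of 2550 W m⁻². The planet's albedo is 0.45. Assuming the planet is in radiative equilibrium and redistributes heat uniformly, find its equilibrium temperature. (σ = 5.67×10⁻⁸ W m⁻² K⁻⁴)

Energy balance: absorbed = emitted ⇒ πR²·S(1−A) = 4πR²·σT_eq⁴, so T_eq⁴ = S(1−A)/(4σ).
T_eq = [2550 × 0.55 / (4 × 5.67×10⁻⁸)]^(1/4) = (6.18×10⁹)^(1/4) = 280 K.

T_eq ≈ 280 K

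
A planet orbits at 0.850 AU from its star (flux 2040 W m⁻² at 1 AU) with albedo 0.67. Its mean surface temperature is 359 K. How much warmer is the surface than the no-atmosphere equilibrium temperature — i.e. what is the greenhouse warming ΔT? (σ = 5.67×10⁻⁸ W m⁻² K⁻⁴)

S = 2040/0.850² = 2824 W m⁻².
T_eq = [S(1−A)/(4σ)]^(1/4) = [2824×0.33/(4×5.67×10⁻⁸)]^(1/4) = 253.2 K.
ΔT = T_surf − T_eq = 359 − 253.2.

ΔT ≈ 105.8 K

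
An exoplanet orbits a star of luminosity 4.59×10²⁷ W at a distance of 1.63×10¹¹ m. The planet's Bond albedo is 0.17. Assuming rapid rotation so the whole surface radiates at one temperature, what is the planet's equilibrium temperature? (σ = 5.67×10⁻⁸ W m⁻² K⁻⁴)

Flux: S = L/(4πd²) = 4.59×10²⁷/(4π×(1.63×10¹¹)²) = 1.37×10⁴ W m⁻².
Energy balance: absorbed = emitted ⇒ πR²·S(1−A) = 4πR²·σT_eq⁴, so T_eq⁴ = S(1−A)/(4σ).
T_eq = [1.37×10⁴ × 0.83 / (4 × 5.67×10⁻⁸)]^(1/4) = (5.03×10¹⁰)^(1/4) = 474 K.

T_eq ≈ 474 K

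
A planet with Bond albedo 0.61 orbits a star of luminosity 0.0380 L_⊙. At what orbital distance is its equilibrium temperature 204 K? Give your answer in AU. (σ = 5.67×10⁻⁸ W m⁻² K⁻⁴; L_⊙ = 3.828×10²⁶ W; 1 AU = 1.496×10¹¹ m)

d ≈ 0.227 AU

L = 0.0380 × 3.828×10²⁶ = 1.45×10²⁵ W.
From T_eq⁴ = L(1−A)/(16πσd²): d = √[L(1−A)/(16πσT_eq⁴)].
d = √[1.45×10²⁵ × 0.39 / (16π × 5.67×10⁻⁸ × (204)⁴)] = 3.39×10¹⁰ m = 0.227 AU.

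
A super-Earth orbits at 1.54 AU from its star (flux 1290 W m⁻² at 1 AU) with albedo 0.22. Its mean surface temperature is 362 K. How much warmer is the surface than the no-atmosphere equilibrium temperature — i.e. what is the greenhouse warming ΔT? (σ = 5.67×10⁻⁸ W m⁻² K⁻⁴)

S = 1290/1.54² = 543.9 W m⁻².
T_eq = [S(1−A)/(4σ)]^(1/4) = [543.9×0.78/(4×5.67×10⁻⁸)]^(1/4) = 208.0 K.
ΔT = T_surf − T_eq = 362 − 208.0.

ΔT ≈ 154.0 K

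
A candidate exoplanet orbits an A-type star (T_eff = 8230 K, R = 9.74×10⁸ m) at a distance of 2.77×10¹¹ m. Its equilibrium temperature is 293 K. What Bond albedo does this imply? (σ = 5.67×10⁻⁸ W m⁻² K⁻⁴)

A ≈ 0.48

L = 4πR_⋆²σT_⋆⁴ = 4π(9.74×10⁸)² × 5.67×10⁻⁸ × (8230)⁴ = 3.10×10²⁷ W.
S = L/(4πd²) = 3220 W m⁻².
From T_eq⁴ = S(1−A)/(4σ): 1−A = 4σT_eq⁴/S.
1−A = 4 × 5.67×10⁻⁸ × (293)⁴ / 3220 = 0.520.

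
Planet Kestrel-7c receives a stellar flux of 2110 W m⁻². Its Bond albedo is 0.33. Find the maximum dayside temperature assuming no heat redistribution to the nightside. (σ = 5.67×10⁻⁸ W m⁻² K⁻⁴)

T_ss ≈ 397 K

With no redistribution each surface element balances locally: S(1−A) = σT⁴.
T = [2110 × 0.67 / 5.67×10⁻⁸]^(1/4) = (2.49×10¹⁰)^(1/4) = 397 K.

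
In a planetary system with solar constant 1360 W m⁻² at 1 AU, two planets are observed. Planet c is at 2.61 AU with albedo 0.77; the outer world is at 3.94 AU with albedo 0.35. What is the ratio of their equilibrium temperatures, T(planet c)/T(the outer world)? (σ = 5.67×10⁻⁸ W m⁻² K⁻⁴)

T₁/T₂ ≈ 0.948

T_eq = [S₀(1−A)/(4σd²)]^(1/4), so T ∝ (1−A)^(1/4) / √d.
T₁ = [1360×0.23/(4×5.67×10⁻⁸×2.61²)]^(1/4) = 119.28 K.
T₂ = [1360×0.65/(4×5.67×10⁻⁸×3.94²)]^(1/4) = 125.88 K.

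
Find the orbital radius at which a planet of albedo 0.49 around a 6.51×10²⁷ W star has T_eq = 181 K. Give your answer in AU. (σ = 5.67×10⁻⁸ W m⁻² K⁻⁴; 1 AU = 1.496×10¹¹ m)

d ≈ 6.96 AU

From T_eq⁴ = L(1−A)/(16πσd²): d = √[L(1−A)/(16πσT_eq⁴)].
d = √[6.51×10²⁷ × 0.51 / (16π × 5.67×10⁻⁸ × (181)⁴)] = 1.04×10¹² m = 6.96 AU.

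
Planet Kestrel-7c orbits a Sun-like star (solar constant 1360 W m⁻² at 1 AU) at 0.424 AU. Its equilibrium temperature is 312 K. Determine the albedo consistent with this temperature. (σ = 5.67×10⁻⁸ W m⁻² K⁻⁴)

Flux at 0.424 AU: S = 1360/0.424² = 7560 W m⁻².
From T_eq⁴ = S(1−A)/(4σ): 1−A = 4σT_eq⁴/S.
1−A = 4 × 5.67×10⁻⁸ × (312)⁴ / 7560 = 0.284.

A ≈ 0.72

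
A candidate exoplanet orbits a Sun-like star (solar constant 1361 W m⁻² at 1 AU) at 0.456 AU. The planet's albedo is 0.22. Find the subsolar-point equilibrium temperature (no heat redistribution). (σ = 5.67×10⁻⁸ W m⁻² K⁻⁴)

Flux at 0.456 AU: S = 1361/0.456² = 6550 W m⁻².
At the subsolar point the surface absorbs S(1−A) and emits σT⁴ per unit area — no factor of 4, since only the local patch is in balance.
T = [6550 × 0.78 / 5.67×10⁻⁸]^(1/4) = (9.00×10¹⁰)^(1/4) = 548 K.

T_ss ≈ 548 K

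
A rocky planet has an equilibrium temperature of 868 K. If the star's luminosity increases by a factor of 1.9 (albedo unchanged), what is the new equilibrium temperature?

T_eq ≈ 1020 K

T_eq ∝ L^(1/4) · d^(−1/2).
T′ = 868 × 1.9^(1/4) = 1020 K.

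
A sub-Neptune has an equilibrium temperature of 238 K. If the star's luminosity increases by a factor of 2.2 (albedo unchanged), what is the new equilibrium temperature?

T_eq ≈ 290 K

T_eq ∝ L^(1/4) · d^(−1/2).
T′ = 238 × 2.2^(1/4) = 290 K.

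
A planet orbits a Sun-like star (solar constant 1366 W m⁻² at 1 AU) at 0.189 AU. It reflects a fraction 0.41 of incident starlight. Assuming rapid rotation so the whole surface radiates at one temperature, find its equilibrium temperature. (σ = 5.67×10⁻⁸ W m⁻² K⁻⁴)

Flux at 0.189 AU: S = 1366/0.189² = 3.82×10⁴ W m⁻².
Energy balance: absorbed = emitted ⇒ πR²·S(1−A) = 4πR²·σT_eq⁴, so T_eq⁴ = S(1−A)/(4σ).
T_eq = [3.82×10⁴ × 0.59 / (4 × 5.67×10⁻⁸)]^(1/4) = (9.95×10¹⁰)^(1/4) = 562 K.

T_eq ≈ 562 K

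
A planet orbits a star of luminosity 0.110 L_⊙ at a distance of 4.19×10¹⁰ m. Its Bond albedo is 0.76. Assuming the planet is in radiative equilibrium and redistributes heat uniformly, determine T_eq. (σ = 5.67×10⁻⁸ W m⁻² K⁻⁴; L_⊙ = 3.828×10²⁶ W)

L = 0.110 × 3.828×10²⁶ = 4.21×10²⁵ W.
Flux: S = L/(4πd²) = 4.21×10²⁵/(4π×(4.19×10¹⁰)²) = 1910 W m⁻².
Energy balance: absorbed = emitted ⇒ πR²·S(1−A) = 4πR²·σT_eq⁴, so T_eq⁴ = S(1−A)/(4σ).
T_eq = [1910 × 0.24 / (4 × 5.67×10⁻⁸)]^(1/4) = (2.02×10⁹)^(1/4) = 212 K.

T_eq ≈ 212 K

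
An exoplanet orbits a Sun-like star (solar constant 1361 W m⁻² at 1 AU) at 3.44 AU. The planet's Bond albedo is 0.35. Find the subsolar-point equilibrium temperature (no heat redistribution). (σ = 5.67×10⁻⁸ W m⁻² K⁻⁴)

Flux at 3.44 AU: S = 1361/3.44² = 115 W m⁻².
At the subsolar point the surface absorbs S(1−A) and emits σT⁴ per unit area — no factor of 4, since only the local patch is in balance.
T = [115 × 0.65 / 5.67×10⁻⁸]^(1/4) = (1.32×10⁹)^(1/4) = 191 K.

T_ss ≈ 191 K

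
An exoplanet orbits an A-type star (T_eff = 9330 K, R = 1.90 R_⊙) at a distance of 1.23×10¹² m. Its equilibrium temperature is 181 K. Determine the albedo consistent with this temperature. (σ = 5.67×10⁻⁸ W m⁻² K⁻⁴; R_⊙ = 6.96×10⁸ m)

A ≈ 0.51

R_⋆ = 1.90 × 6.96×10⁸ = 1.32×10⁹ m.
L = 4πR_⋆²σT_⋆⁴ = 4π(1.32×10⁹)² × 5.67×10⁻⁸ × (9330)⁴ = 9.44×10²⁷ W.
S = L/(4πd²) = 497 W m⁻².
From T_eq⁴ = S(1−A)/(4σ): 1−A = 4σT_eq⁴/S.
1−A = 4 × 5.67×10⁻⁸ × (181)⁴ / 497 = 0.490.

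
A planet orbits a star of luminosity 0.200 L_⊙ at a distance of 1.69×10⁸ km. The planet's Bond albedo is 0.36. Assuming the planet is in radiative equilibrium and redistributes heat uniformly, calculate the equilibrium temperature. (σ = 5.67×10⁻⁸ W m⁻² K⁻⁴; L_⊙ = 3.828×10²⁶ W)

T_eq ≈ 157 K

d = 1.69×10⁸ km = 1.69×10¹¹ m.
L = 0.200 × 3.828×10²⁶ = 7.66×10²⁵ W.
Flux: S = L/(4πd²) = 7.66×10²⁵/(4π×(1.69×10¹¹)²) = 213 W m⁻².
Energy balance: absorbed = emitted ⇒ πR²·S(1−A) = 4πR²·σT_eq⁴, so T_eq⁴ = S(1−A)/(4σ).
T_eq = [213 × 0.64 / (4 × 5.67×10⁻⁸)]^(1/4) = (6.02×10⁸)^(1/4) = 157 K.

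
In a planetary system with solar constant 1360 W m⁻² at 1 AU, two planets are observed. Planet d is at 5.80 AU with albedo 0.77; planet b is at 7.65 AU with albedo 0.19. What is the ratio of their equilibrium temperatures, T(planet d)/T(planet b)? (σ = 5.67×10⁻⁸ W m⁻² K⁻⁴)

T₁/T₂ ≈ 0.838

T_eq = [S₀(1−A)/(4σd²)]^(1/4), so T ∝ (1−A)^(1/4) / √d.
T₁ = [1360×0.23/(4×5.67×10⁻⁸×5.80²)]^(1/4) = 80.02 K.
T₂ = [1360×0.81/(4×5.67×10⁻⁸×7.65²)]^(1/4) = 95.45 K.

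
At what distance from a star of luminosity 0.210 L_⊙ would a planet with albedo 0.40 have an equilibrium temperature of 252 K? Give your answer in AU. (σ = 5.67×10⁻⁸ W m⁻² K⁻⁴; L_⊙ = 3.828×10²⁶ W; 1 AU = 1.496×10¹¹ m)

d ≈ 0.433 AU

L = 0.210 × 3.828×10²⁶ = 8.04×10²⁵ W.
From T_eq⁴ = L(1−A)/(16πσd²): d = √[L(1−A)/(16πσT_eq⁴)].
d = √[8.04×10²⁵ × 0.60 / (16π × 5.67×10⁻⁸ × (252)⁴)] = 6.48×10¹⁰ m = 0.433 AU.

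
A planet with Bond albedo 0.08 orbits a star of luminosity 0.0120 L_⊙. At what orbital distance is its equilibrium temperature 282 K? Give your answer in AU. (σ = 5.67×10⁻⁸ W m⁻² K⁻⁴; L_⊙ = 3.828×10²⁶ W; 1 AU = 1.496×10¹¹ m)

d ≈ 0.102 AU

L = 0.0120 × 3.828×10²⁶ = 4.59×10²⁴ W.
From T_eq⁴ = L(1−A)/(16πσd²): d = √[L(1−A)/(16πσT_eq⁴)].
d = √[4.59×10²⁴ × 0.92 / (16π × 5.67×10⁻⁸ × (282)⁴)] = 1.53×10¹⁰ m = 0.102 AU.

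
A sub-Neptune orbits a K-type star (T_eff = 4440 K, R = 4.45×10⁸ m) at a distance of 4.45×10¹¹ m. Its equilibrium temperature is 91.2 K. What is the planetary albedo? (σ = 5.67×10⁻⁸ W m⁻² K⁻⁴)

L = 4πR_⋆²σT_⋆⁴ = 4π(4.45×10⁸)² × 5.67×10⁻⁸ × (4440)⁴ = 5.48×10²⁵ W.
S = L/(4πd²) = 22.0 W m⁻².
From T_eq⁴ = S(1−A)/(4σ): 1−A = 4σT_eq⁴/S.
1−A = 4 × 5.67×10⁻⁸ × (91.2)⁴ / 22.0 = 0.712.

A ≈ 0.29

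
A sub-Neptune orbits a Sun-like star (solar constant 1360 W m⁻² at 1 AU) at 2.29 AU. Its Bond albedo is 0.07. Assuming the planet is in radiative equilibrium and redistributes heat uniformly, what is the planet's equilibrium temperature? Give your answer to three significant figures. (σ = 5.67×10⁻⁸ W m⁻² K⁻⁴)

T_eq ≈ 181 K

Flux at 2.29 AU: S = 1360/2.29² = 259 W m⁻².
Energy balance: absorbed = emitted ⇒ πR²·S(1−A) = 4πR²·σT_eq⁴, so T_eq⁴ = S(1−A)/(4σ).
T_eq = [259 × 0.93 / (4 × 5.67×10⁻⁸)]^(1/4) = (1.06×10⁹)^(1/4) = 181 K.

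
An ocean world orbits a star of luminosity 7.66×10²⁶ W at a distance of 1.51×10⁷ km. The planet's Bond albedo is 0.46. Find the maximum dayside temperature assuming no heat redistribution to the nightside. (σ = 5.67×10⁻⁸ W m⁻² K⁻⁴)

d = 1.51×10⁷ km = 1.51×10¹⁰ m.
Flux: S = L/(4πd²) = 7.66×10²⁶/(4π×(1.51×10¹⁰)²) = 2.67×10⁵ W m⁻².
With no redistribution each surface element balances locally: S(1−A) = σT⁴.
T = [2.67×10⁵ × 0.54 / 5.67×10⁻⁸]^(1/4) = (2.55×10¹²)^(1/4) = 1260 K.

T_ss ≈ 1260 K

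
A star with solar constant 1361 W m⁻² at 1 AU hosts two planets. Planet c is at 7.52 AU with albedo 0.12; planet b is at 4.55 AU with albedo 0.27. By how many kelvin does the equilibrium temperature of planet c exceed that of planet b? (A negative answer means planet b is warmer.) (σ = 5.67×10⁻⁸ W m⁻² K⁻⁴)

ΔT ≈ -22.3 K

T_eq = [S₀(1−A)/(4σd²)]^(1/4), so T ∝ (1−A)^(1/4) / √d.
T₁ = [1361×0.88/(4×5.67×10⁻⁸×7.52²)]^(1/4) = 98.30 K.
T₂ = [1361×0.73/(4×5.67×10⁻⁸×4.55²)]^(1/4) = 120.61 K.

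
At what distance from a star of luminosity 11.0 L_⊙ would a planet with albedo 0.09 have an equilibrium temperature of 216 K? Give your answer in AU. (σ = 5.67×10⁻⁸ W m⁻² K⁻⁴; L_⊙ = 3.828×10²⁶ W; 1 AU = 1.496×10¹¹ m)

L = 11.0 × 3.828×10²⁶ = 4.21×10²⁷ W.
From T_eq⁴ = L(1−A)/(16πσd²): d = √[L(1−A)/(16πσT_eq⁴)].
d = √[4.21×10²⁷ × 0.91 / (16π × 5.67×10⁻⁸ × (216)⁴)] = 7.86×10¹¹ m = 5.25 AU.

d ≈ 5.25 AU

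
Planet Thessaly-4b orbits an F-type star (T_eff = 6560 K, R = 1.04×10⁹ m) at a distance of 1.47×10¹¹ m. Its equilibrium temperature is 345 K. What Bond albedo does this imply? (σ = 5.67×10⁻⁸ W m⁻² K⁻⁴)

L = 4πR_⋆²σT_⋆⁴ = 4π(1.04×10⁹)² × 5.67×10⁻⁸ × (6560)⁴ = 1.43×10²⁷ W.
S = L/(4πd²) = 5260 W m⁻².
From T_eq⁴ = S(1−A)/(4σ): 1−A = 4σT_eq⁴/S.
1−A = 4 × 5.67×10⁻⁸ × (345)⁴ / 5260 = 0.611.

A ≈ 0.39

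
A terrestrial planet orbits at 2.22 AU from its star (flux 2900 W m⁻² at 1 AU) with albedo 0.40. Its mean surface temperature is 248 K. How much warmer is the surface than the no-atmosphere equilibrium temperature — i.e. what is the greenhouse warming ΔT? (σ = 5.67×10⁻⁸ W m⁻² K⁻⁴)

S = 2900/2.22² = 588.4 W m⁻².
T_eq = [S(1−A)/(4σ)]^(1/4) = [588.4×0.60/(4×5.67×10⁻⁸)]^(1/4) = 198.6 K.
ΔT = T_surf − T_eq = 248 − 198.6.

ΔT ≈ 49.4 K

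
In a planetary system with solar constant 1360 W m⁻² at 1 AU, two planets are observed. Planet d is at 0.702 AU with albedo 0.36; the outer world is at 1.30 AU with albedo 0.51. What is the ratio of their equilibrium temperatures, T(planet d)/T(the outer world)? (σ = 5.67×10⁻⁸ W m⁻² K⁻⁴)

T₁/T₂ ≈ 1.455

T_eq = [S₀(1−A)/(4σd²)]^(1/4), so T ∝ (1−A)^(1/4) / √d.
T₁ = [1360×0.64/(4×5.67×10⁻⁸×0.702²)]^(1/4) = 297.06 K.
T₂ = [1360×0.49/(4×5.67×10⁻⁸×1.30²)]^(1/4) = 204.20 K.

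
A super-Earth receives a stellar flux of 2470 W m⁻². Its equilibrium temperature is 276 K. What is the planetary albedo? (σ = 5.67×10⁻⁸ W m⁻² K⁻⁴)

A ≈ 0.47

From T_eq⁴ = S(1−A)/(4σ): 1−A = 4σT_eq⁴/S.
1−A = 4 × 5.67×10⁻⁸ × (276)⁴ / 2470 = 0.533.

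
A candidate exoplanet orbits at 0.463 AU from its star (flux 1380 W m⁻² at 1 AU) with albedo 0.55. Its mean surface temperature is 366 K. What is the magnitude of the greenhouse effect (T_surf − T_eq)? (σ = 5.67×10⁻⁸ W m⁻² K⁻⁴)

S = 1380/0.463² = 6437 W m⁻².
T_eq = [S(1−A)/(4σ)]^(1/4) = [6437×0.45/(4×5.67×10⁻⁸)]^(1/4) = 336.2 K.
ΔT = T_surf − T_eq = 366 − 336.2.

ΔT ≈ 29.8 K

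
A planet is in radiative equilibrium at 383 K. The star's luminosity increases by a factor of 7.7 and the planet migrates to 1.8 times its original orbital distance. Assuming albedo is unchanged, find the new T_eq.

T_eq ≈ 476 K

T_eq ∝ L^(1/4) · d^(−1/2).
T′ = 383 × 7.7^(1/4) / 1.8^(1/2) = 476 K.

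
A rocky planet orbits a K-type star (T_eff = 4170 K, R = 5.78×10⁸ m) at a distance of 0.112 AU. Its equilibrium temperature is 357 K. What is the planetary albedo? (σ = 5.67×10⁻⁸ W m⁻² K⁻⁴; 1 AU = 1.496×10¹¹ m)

A ≈ 0.82

d = 0.112 AU = 1.68×10¹⁰ m.
L = 4πR_⋆²σT_⋆⁴ = 4π(5.78×10⁸)² × 5.67×10⁻⁸ × (4170)⁴ = 7.20×10²⁵ W.
S = L/(4πd²) = 2.04×10⁴ W m⁻².
From T_eq⁴ = S(1−A)/(4σ): 1−A = 4σT_eq⁴/S.
1−A = 4 × 5.67×10⁻⁸ × (357)⁴ / 2.04×10⁴ = 0.181.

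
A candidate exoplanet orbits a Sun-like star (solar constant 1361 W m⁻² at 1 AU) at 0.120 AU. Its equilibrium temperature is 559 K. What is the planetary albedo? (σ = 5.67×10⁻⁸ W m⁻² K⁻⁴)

A ≈ 0.77

Flux at 0.120 AU: S = 1361/0.120² = 9.45×10⁴ W m⁻².
From T_eq⁴ = S(1−A)/(4σ): 1−A = 4σT_eq⁴/S.
1−A = 4 × 5.67×10⁻⁸ × (559)⁴ / 9.45×10⁴ = 0.234.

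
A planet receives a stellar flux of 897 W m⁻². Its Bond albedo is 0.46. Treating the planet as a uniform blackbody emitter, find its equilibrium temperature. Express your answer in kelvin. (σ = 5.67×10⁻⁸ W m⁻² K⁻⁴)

Energy balance: absorbed = emitted ⇒ πR²·S(1−A) = 4πR²·σT_eq⁴, so T_eq⁴ = S(1−A)/(4σ).
T_eq = [897 × 0.54 / (4 × 5.67×10⁻⁸)]^(1/4) = (2.14×10⁹)^(1/4) = 215 K.

T_eq ≈ 215 K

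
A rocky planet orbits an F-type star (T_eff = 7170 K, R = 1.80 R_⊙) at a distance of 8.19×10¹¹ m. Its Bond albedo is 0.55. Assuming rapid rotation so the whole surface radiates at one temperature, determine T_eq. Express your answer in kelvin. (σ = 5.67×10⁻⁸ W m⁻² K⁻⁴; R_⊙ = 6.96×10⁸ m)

T_eq ≈ 162 K

R_⋆ = 1.80 × 6.96×10⁸ = 1.25×10⁹ m.
L = 4πR_⋆²σT_⋆⁴ = 4π(1.25×10⁹)² × 5.67×10⁻⁸ × (7170)⁴ = 2.96×10²⁷ W.
S = L/(4πd²) = 351 W m⁻².
Energy balance: absorbed = emitted ⇒ πR²·S(1−A) = 4πR²·σT_eq⁴, so T_eq⁴ = S(1−A)/(4σ).
T_eq = [351 × 0.45 / (4 × 5.67×10⁻⁸)]^(1/4) = (6.96×10⁸)^(1/4) = 162 K.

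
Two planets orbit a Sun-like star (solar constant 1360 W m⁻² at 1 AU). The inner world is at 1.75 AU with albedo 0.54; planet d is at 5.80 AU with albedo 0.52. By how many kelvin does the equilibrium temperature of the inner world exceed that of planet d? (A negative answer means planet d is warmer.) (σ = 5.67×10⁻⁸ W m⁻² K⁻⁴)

ΔT ≈ 77.1 K

T_eq = [S₀(1−A)/(4σd²)]^(1/4), so T ∝ (1−A)^(1/4) / √d.
T₁ = [1360×0.46/(4×5.67×10⁻⁸×1.75²)]^(1/4) = 173.24 K.
T₂ = [1360×0.48/(4×5.67×10⁻⁸×5.80²)]^(1/4) = 96.18 K.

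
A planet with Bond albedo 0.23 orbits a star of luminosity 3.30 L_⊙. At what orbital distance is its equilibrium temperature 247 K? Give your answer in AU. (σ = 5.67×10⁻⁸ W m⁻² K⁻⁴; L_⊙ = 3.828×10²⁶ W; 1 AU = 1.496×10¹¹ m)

d ≈ 2.02 AU

L = 3.30 × 3.828×10²⁶ = 1.26×10²⁷ W.
From T_eq⁴ = L(1−A)/(16πσd²): d = √[L(1−A)/(16πσT_eq⁴)].
d = √[1.26×10²⁷ × 0.77 / (16π × 5.67×10⁻⁸ × (247)⁴)] = 3.03×10¹¹ m = 2.02 AU.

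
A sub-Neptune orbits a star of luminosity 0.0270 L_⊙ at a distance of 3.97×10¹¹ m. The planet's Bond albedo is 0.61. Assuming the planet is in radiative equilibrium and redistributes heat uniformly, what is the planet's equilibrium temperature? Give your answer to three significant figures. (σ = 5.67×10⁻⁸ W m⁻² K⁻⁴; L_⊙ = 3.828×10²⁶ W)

T_eq ≈ 54.7 K

L = 0.0270 × 3.828×10²⁶ = 1.03×10²⁵ W.
Flux: S = L/(4πd²) = 1.03×10²⁵/(4π×(3.97×10¹¹)²) = 5.22 W m⁻².
Energy balance: absorbed = emitted ⇒ πR²·S(1−A) = 4πR²·σT_eq⁴, so T_eq⁴ = S(1−A)/(4σ).
T_eq = [5.22 × 0.39 / (4 × 5.67×10⁻⁸)]^(1/4) = (8.97×10⁶)^(1/4) = 54.7 K.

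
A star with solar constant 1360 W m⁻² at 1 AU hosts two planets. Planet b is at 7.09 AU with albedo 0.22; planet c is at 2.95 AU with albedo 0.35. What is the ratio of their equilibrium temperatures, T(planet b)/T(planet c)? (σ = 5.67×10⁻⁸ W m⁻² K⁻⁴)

T₁/T₂ ≈ 0.675

T_eq = [S₀(1−A)/(4σd²)]^(1/4), so T ∝ (1−A)^(1/4) / √d.
T₁ = [1360×0.78/(4×5.67×10⁻⁸×7.09²)]^(1/4) = 98.21 K.
T₂ = [1360×0.65/(4×5.67×10⁻⁸×2.95²)]^(1/4) = 145.48 K.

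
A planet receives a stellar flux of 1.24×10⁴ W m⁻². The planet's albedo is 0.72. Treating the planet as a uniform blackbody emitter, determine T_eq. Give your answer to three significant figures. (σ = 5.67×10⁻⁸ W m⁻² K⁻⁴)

T_eq ≈ 352 K

Energy balance: absorbed = emitted ⇒ πR²·S(1−A) = 4πR²·σT_eq⁴, so T_eq⁴ = S(1−A)/(4σ).
T_eq = [1.24×10⁴ × 0.28 / (4 × 5.67×10⁻⁸)]^(1/4) = (1.53×10¹⁰)^(1/4) = 352 K.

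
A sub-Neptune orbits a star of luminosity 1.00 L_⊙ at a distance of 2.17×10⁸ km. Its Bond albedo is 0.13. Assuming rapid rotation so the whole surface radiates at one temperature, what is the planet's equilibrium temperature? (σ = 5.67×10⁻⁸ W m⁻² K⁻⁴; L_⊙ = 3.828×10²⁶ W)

d = 2.17×10⁸ km = 2.17×10¹¹ m.
L = 1.00 × 3.828×10²⁶ = 3.83×10²⁶ W.
Flux: S = L/(4πd²) = 3.83×10²⁶/(4π×(2.17×10¹¹)²) = 647 W m⁻².
Energy balance: absorbed = emitted ⇒ πR²·S(1−A) = 4πR²·σT_eq⁴, so T_eq⁴ = S(1−A)/(4σ).
T_eq = [647 × 0.87 / (4 × 5.67×10⁻⁸)]^(1/4) = (2.48×10⁹)^(1/4) = 223 K.

T_eq ≈ 223 K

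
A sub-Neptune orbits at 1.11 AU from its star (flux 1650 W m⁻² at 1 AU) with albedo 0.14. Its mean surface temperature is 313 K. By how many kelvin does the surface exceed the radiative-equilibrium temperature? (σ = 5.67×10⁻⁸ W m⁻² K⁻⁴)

S = 1650/1.11² = 1339 W m⁻².
T_eq = [S(1−A)/(4σ)]^(1/4) = [1339×0.86/(4×5.67×10⁻⁸)]^(1/4) = 266.9 K.
ΔT = T_surf − T_eq = 313 − 266.9.

ΔT ≈ 46.1 K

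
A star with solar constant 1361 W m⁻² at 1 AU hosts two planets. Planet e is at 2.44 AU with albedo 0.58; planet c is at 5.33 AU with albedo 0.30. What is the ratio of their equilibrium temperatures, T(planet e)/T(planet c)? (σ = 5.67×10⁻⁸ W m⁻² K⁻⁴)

T₁/T₂ ≈ 1.301

T_eq = [S₀(1−A)/(4σd²)]^(1/4), so T ∝ (1−A)^(1/4) / √d.
T₁ = [1361×0.42/(4×5.67×10⁻⁸×2.44²)]^(1/4) = 143.44 K.
T₂ = [1361×0.70/(4×5.67×10⁻⁸×5.33²)]^(1/4) = 110.27 K.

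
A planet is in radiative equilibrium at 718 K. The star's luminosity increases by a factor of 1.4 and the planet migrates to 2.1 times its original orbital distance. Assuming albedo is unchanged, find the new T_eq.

T_eq ≈ 539 K

T_eq ∝ L^(1/4) · d^(−1/2).
T′ = 718 × 1.4^(1/4) / 2.1^(1/2) = 539 K.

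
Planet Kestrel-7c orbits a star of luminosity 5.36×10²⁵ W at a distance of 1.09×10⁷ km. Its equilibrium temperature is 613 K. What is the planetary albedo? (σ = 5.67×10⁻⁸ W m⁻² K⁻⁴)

d = 1.09×10⁷ km = 1.09×10¹⁰ m.
Flux: S = L/(4πd²) = 5.36×10²⁵/(4π×(1.09×10¹⁰)²) = 3.59×10⁴ W m⁻².
From T_eq⁴ = S(1−A)/(4σ): 1−A = 4σT_eq⁴/S.
1−A = 4 × 5.67×10⁻⁸ × (613)⁴ / 3.59×10⁴ = 0.892.

A ≈ 0.11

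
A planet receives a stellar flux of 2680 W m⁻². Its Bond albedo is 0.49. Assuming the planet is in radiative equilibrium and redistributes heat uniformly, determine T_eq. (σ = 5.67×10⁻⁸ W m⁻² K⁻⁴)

Energy balance: absorbed = emitted ⇒ πR²·S(1−A) = 4πR²·σT_eq⁴, so T_eq⁴ = S(1−A)/(4σ).
T_eq = [2680 × 0.51 / (4 × 5.67×10⁻⁸)]^(1/4) = (6.03×10⁹)^(1/4) = 279 K.

T_eq ≈ 279 K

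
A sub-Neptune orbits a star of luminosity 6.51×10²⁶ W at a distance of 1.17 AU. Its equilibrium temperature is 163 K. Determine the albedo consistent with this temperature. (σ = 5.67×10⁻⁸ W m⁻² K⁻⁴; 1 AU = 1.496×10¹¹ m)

A ≈ 0.91

d = 1.17 AU = 1.75×10¹¹ m.
Flux: S = L/(4πd²) = 6.51×10²⁶/(4π×(1.75×10¹¹)²) = 1690 W m⁻².
From T_eq⁴ = S(1−A)/(4σ): 1−A = 4σT_eq⁴/S.
1−A = 4 × 5.67×10⁻⁸ × (163)⁴ / 1690 = 0.095.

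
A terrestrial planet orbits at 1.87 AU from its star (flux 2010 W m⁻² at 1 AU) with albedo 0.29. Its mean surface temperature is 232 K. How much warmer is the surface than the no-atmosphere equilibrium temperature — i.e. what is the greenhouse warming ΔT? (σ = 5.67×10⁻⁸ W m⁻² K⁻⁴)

ΔT ≈ 26.0 K

S = 2010/1.87² = 574.8 W m⁻².
T_eq = [S(1−A)/(4σ)]^(1/4) = [574.8×0.71/(4×5.67×10⁻⁸)]^(1/4) = 206.0 K.
ΔT = T_surf − T_eq = 232 − 206.0.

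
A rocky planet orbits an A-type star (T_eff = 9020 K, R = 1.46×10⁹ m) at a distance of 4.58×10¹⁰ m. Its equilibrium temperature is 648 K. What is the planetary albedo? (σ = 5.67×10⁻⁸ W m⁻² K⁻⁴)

L = 4πR_⋆²σT_⋆⁴ = 4π(1.46×10⁹)² × 5.67×10⁻⁸ × (9020)⁴ = 1.01×10²⁸ W.
S = L/(4πd²) = 3.81×10⁵ W m⁻².
From T_eq⁴ = S(1−A)/(4σ): 1−A = 4σT_eq⁴/S.
1−A = 4 × 5.67×10⁻⁸ × (648)⁴ / 3.81×10⁵ = 0.105.

A ≈ 0.90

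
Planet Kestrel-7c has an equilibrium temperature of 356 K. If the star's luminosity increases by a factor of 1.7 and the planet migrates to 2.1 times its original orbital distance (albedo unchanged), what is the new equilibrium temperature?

T_eq ∝ L^(1/4) · d^(−1/2).
T′ = 356 × 1.7^(1/4) / 2.1^(1/2) = 281 K.

T_eq ≈ 281 K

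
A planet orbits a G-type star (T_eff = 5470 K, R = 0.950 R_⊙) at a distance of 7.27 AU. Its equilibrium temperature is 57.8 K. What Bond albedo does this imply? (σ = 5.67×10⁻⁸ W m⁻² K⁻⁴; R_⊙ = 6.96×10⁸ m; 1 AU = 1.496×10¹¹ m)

A ≈ 0.87

R_⋆ = 0.950 × 6.96×10⁸ = 6.61×10⁸ m.
d = 7.27 AU = 1.09×10¹² m.
L = 4πR_⋆²σT_⋆⁴ = 4π(6.61×10⁸)² × 5.67×10⁻⁸ × (5470)⁴ = 2.79×10²⁶ W.
S = L/(4πd²) = 18.8 W m⁻².
From T_eq⁴ = S(1−A)/(4σ): 1−A = 4σT_eq⁴/S.
1−A = 4 × 5.67×10⁻⁸ × (57.8)⁴ / 18.8 = 0.135.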